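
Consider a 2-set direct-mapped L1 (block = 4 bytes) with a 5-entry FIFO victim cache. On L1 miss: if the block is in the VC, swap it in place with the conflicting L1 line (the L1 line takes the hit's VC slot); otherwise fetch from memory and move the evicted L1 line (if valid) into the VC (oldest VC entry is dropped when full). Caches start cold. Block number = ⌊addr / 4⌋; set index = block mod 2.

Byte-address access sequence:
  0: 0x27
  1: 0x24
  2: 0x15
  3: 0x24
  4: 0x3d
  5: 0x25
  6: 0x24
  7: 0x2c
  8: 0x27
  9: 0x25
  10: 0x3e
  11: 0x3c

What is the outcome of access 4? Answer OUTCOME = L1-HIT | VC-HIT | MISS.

OUTCOME = MISS

0: 0x27 (blk 9, set 1) → MISS  vc=[]
1: 0x24 (blk 9, set 1) → L1-HIT  vc=[]
2: 0x15 (blk 5, set 1) → MISS  vc=[9]
3: 0x24 (blk 9, set 1) → VC-HIT  vc=[5]
4: 0x3d (blk 15, set 1) → MISS  vc=[5, 9]
5: 0x25 (blk 9, set 1) → VC-HIT  vc=[5, 15]
6: 0x24 (blk 9, set 1) → L1-HIT  vc=[5, 15]
7: 0x2c (blk 11, set 1) → MISS  vc=[5, 15, 9]
8: 0x27 (blk 9, set 1) → VC-HIT  vc=[5, 15, 11]
9: 0x25 (blk 9, set 1) → L1-HIT  vc=[5, 15, 11]
10: 0x3e (blk 15, set 1) → VC-HIT  vc=[5, 9, 11]
11: 0x3c (blk 15, set 1) → L1-HIT  vc=[5, 9, 11]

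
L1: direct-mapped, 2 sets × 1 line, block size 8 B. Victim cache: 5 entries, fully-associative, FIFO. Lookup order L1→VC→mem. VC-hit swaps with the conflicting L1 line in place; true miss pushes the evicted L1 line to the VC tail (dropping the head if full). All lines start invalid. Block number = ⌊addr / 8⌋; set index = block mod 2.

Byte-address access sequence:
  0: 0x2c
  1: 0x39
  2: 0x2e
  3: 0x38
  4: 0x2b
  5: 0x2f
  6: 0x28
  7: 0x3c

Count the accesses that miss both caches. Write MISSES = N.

MISSES = 2

  [0] addr=0x2c blk=5 s=1: MISS | VC []
  [1] addr=0x39 blk=7 s=1: MISS | VC [5]
  [2] addr=0x2e blk=5 s=1: VC-HIT | VC [7]
  [3] addr=0x38 blk=7 s=1: VC-HIT | VC [5]
  [4] addr=0x2b blk=5 s=1: VC-HIT | VC [7]
  [5] addr=0x2f blk=5 s=1: L1-HIT | VC [7]
  [6] addr=0x28 blk=5 s=1: L1-HIT | VC [7]
  [7] addr=0x3c blk=7 s=1: VC-HIT | VC [5]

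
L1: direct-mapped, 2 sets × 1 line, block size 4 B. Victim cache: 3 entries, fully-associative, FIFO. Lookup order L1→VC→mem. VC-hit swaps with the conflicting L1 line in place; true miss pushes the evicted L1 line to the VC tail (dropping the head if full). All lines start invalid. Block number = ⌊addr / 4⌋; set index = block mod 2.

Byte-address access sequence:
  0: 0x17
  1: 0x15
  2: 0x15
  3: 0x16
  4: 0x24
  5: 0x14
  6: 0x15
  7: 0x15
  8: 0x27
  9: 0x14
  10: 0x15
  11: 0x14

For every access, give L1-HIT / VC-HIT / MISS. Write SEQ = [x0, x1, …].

#0 0x17→b5/s1 MISS; vc=[]
#1 0x15→b5/s1 L1-HIT; vc=[]
#2 0x15→b5/s1 L1-HIT; vc=[]
#3 0x16→b5/s1 L1-HIT; vc=[]
#4 0x24→b9/s1 MISS; vc=[5]
#5 0x14→b5/s1 VC-HIT; vc=[9]
#6 0x15→b5/s1 L1-HIT; vc=[9]
#7 0x15→b5/s1 L1-HIT; vc=[9]
#8 0x27→b9/s1 VC-HIT; vc=[5]
#9 0x14→b5/s1 VC-HIT; vc=[9]
#10 0x15→b5/s1 L1-HIT; vc=[9]
#11 0x14→b5/s1 L1-HIT; vc=[9]

SEQ = [MISS, L1-HIT, L1-HIT, L1-HIT, MISS, VC-HIT, L1-HIT, L1-HIT, VC-HIT, VC-HIT, L1-HIT, L1-HIT]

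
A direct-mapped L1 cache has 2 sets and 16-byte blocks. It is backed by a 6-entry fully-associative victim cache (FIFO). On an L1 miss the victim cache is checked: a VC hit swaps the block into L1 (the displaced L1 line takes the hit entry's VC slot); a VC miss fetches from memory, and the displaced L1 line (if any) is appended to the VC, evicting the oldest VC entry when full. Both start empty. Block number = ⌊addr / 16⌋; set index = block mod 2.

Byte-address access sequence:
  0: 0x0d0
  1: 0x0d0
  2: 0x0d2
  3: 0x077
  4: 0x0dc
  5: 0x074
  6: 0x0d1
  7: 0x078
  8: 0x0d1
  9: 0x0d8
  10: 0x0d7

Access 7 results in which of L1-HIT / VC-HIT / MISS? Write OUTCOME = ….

OUTCOME = VC-HIT

  [0] addr=0xd0 blk=13 s=1: MISS | VC []
  [1] addr=0xd0 blk=13 s=1: L1-HIT | VC []
  [2] addr=0xd2 blk=13 s=1: L1-HIT | VC []
  [3] addr=0x77 blk=7 s=1: MISS | VC [13]
  [4] addr=0xdc blk=13 s=1: VC-HIT | VC [7]
  [5] addr=0x74 blk=7 s=1: VC-HIT | VC [13]
  [6] addr=0xd1 blk=13 s=1: VC-HIT | VC [7]
  [7] addr=0x78 blk=7 s=1: VC-HIT | VC [13]
  [8] addr=0xd1 blk=13 s=1: VC-HIT | VC [7]
  [9] addr=0xd8 blk=13 s=1: L1-HIT | VC [7]
  [10] addr=0xd7 blk=13 s=1: L1-HIT | VC [7]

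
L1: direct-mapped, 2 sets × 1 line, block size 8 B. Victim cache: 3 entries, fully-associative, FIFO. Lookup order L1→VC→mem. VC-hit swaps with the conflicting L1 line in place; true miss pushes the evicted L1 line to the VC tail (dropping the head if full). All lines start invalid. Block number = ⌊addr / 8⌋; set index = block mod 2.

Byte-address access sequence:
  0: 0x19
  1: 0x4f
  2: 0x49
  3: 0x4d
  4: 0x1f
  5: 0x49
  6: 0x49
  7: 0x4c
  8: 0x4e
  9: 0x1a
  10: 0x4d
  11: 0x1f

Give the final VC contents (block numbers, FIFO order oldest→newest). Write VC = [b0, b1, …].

VC = [9]

0: 0x19 (blk 3, set 1) → MISS  vc=[]
1: 0x4f (blk 9, set 1) → MISS  vc=[3]
2: 0x49 (blk 9, set 1) → L1-HIT  vc=[3]
3: 0x4d (blk 9, set 1) → L1-HIT  vc=[3]
4: 0x1f (blk 3, set 1) → VC-HIT  vc=[9]
5: 0x49 (blk 9, set 1) → VC-HIT  vc=[3]
6: 0x49 (blk 9, set 1) → L1-HIT  vc=[3]
7: 0x4c (blk 9, set 1) → L1-HIT  vc=[3]
8: 0x4e (blk 9, set 1) → L1-HIT  vc=[3]
9: 0x1a (blk 3, set 1) → VC-HIT  vc=[9]
10: 0x4d (blk 9, set 1) → VC-HIT  vc=[3]
11: 0x1f (blk 3, set 1) → VC-HIT  vc=[9]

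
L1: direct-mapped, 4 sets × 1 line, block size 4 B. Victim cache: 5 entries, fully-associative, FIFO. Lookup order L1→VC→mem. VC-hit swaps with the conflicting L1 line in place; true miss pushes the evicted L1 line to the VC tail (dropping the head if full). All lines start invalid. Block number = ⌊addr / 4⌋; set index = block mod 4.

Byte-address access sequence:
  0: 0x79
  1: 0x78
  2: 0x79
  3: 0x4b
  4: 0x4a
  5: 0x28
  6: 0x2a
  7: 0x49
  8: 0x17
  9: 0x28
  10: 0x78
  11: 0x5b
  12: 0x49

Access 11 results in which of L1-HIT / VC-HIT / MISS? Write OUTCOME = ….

OUTCOME = MISS

0: 0x79 (blk 30, set 2) → MISS  vc=[]
1: 0x78 (blk 30, set 2) → L1-HIT  vc=[]
2: 0x79 (blk 30, set 2) → L1-HIT  vc=[]
3: 0x4b (blk 18, set 2) → MISS  vc=[30]
4: 0x4a (blk 18, set 2) → L1-HIT  vc=[30]
5: 0x28 (blk 10, set 2) → MISS  vc=[30, 18]
6: 0x2a (blk 10, set 2) → L1-HIT  vc=[30, 18]
7: 0x49 (blk 18, set 2) → VC-HIT  vc=[30, 10]
8: 0x17 (blk 5, set 1) → MISS  vc=[30, 10]
9: 0x28 (blk 10, set 2) → VC-HIT  vc=[30, 18]
10: 0x78 (blk 30, set 2) → VC-HIT  vc=[10, 18]
11: 0x5b (blk 22, set 2) → MISS  vc=[10, 18, 30]
12: 0x49 (blk 18, set 2) → VC-HIT  vc=[10, 22, 30]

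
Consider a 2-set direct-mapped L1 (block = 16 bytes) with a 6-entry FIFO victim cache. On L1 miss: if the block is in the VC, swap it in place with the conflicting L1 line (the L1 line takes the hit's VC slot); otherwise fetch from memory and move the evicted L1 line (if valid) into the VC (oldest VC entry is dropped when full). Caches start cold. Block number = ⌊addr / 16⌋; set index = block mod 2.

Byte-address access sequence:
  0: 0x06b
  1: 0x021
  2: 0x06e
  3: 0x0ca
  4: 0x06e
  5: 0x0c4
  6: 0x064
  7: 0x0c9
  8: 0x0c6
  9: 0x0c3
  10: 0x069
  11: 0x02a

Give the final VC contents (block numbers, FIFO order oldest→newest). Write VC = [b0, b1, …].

  [0] addr=0x6b blk=6 s=0: MISS | VC []
  [1] addr=0x21 blk=2 s=0: MISS | VC [6]
  [2] addr=0x6e blk=6 s=0: VC-HIT | VC [2]
  [3] addr=0xca blk=12 s=0: MISS | VC [2, 6]
  [4] addr=0x6e blk=6 s=0: VC-HIT | VC [2, 12]
  [5] addr=0xc4 blk=12 s=0: VC-HIT | VC [2, 6]
  [6] addr=0x64 blk=6 s=0: VC-HIT | VC [2, 12]
  [7] addr=0xc9 blk=12 s=0: VC-HIT | VC [2, 6]
  [8] addr=0xc6 blk=12 s=0: L1-HIT | VC [2, 6]
  [9] addr=0xc3 blk=12 s=0: L1-HIT | VC [2, 6]
  [10] addr=0x69 blk=6 s=0: VC-HIT | VC [2, 12]
  [11] addr=0x2a blk=2 s=0: VC-HIT | VC [6, 12]

VC = [6, 12]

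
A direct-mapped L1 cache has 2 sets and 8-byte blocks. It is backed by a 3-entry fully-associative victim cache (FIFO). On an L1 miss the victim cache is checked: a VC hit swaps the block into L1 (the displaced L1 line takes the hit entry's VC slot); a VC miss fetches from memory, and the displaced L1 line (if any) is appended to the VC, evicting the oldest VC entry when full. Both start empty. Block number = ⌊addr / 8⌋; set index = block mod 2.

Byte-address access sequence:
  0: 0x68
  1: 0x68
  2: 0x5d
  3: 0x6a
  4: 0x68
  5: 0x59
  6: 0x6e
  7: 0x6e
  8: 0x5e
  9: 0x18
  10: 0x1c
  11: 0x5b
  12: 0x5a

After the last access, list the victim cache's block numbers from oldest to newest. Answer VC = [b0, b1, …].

VC = [13, 3]

  [0] addr=0x68 blk=13 s=1: MISS | VC []
  [1] addr=0x68 blk=13 s=1: L1-HIT | VC []
  [2] addr=0x5d blk=11 s=1: MISS | VC [13]
  [3] addr=0x6a blk=13 s=1: VC-HIT | VC [11]
  [4] addr=0x68 blk=13 s=1: L1-HIT | VC [11]
  [5] addr=0x59 blk=11 s=1: VC-HIT | VC [13]
  [6] addr=0x6e blk=13 s=1: VC-HIT | VC [11]
  [7] addr=0x6e blk=13 s=1: L1-HIT | VC [11]
  [8] addr=0x5e blk=11 s=1: VC-HIT | VC [13]
  [9] addr=0x18 blk=3 s=1: MISS | VC [13, 11]
  [10] addr=0x1c blk=3 s=1: L1-HIT | VC [13, 11]
  [11] addr=0x5b blk=11 s=1: VC-HIT | VC [13, 3]
  [12] addr=0x5a blk=11 s=1: L1-HIT | VC [13, 3]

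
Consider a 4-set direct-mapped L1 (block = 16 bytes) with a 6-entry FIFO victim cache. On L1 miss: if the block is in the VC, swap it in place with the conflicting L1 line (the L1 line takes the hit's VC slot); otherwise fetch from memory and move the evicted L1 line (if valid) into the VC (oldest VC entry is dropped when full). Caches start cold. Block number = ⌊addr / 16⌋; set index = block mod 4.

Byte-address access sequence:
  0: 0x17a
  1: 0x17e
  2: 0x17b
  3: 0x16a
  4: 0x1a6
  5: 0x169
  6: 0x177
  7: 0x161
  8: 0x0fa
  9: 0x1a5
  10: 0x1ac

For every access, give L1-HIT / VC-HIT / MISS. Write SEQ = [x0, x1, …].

#0 0x17a→b23/s3 MISS; vc=[]
#1 0x17e→b23/s3 L1-HIT; vc=[]
#2 0x17b→b23/s3 L1-HIT; vc=[]
#3 0x16a→b22/s2 MISS; vc=[]
#4 0x1a6→b26/s2 MISS; vc=[22]
#5 0x169→b22/s2 VC-HIT; vc=[26]
#6 0x177→b23/s3 L1-HIT; vc=[26]
#7 0x161→b22/s2 L1-HIT; vc=[26]
#8 0xfa→b15/s3 MISS; vc=[26,23]
#9 0x1a5→b26/s2 VC-HIT; vc=[22,23]
#10 0x1ac→b26/s2 L1-HIT; vc=[22,23]

SEQ = [MISS, L1-HIT, L1-HIT, MISS, MISS, VC-HIT, L1-HIT, L1-HIT, MISS, VC-HIT, L1-HIT]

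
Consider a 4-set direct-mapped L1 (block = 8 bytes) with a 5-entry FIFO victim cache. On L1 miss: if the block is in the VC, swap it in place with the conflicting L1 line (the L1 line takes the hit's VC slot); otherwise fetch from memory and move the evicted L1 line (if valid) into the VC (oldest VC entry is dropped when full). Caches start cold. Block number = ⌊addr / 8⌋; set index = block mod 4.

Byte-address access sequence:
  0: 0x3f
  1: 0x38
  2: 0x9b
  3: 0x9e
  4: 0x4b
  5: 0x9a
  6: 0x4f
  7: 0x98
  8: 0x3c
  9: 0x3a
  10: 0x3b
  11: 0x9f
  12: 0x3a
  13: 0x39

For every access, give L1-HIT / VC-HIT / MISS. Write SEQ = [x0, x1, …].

SEQ = [MISS, L1-HIT, MISS, L1-HIT, MISS, L1-HIT, L1-HIT, L1-HIT, VC-HIT, L1-HIT, L1-HIT, VC-HIT, VC-HIT, L1-HIT]

0: 0x3f (blk 7, set 3) → MISS  vc=[]
1: 0x38 (blk 7, set 3) → L1-HIT  vc=[]
2: 0x9b (blk 19, set 3) → MISS  vc=[7]
3: 0x9e (blk 19, set 3) → L1-HIT  vc=[7]
4: 0x4b (blk 9, set 1) → MISS  vc=[7]
5: 0x9a (blk 19, set 3) → L1-HIT  vc=[7]
6: 0x4f (blk 9, set 1) → L1-HIT  vc=[7]
7: 0x98 (blk 19, set 3) → L1-HIT  vc=[7]
8: 0x3c (blk 7, set 3) → VC-HIT  vc=[19]
9: 0x3a (blk 7, set 3) → L1-HIT  vc=[19]
10: 0x3b (blk 7, set 3) → L1-HIT  vc=[19]
11: 0x9f (blk 19, set 3) → VC-HIT  vc=[7]
12: 0x3a (blk 7, set 3) → VC-HIT  vc=[19]
13: 0x39 (blk 7, set 3) → L1-HIT  vc=[19]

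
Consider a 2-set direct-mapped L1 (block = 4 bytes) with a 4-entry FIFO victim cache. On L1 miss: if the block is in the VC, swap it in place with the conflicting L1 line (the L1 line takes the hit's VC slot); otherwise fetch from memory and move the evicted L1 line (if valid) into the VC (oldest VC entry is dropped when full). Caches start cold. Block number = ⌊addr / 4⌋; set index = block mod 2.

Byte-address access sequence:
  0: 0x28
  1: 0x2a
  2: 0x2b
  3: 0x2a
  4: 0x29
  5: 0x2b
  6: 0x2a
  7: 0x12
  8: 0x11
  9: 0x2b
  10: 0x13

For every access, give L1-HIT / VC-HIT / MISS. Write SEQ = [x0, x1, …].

#0 0x28→b10/s0 MISS; vc=[]
#1 0x2a→b10/s0 L1-HIT; vc=[]
#2 0x2b→b10/s0 L1-HIT; vc=[]
#3 0x2a→b10/s0 L1-HIT; vc=[]
#4 0x29→b10/s0 L1-HIT; vc=[]
#5 0x2b→b10/s0 L1-HIT; vc=[]
#6 0x2a→b10/s0 L1-HIT; vc=[]
#7 0x12→b4/s0 MISS; vc=[10]
#8 0x11→b4/s0 L1-HIT; vc=[10]
#9 0x2b→b10/s0 VC-HIT; vc=[4]
#10 0x13→b4/s0 VC-HIT; vc=[10]

SEQ = [MISS, L1-HIT, L1-HIT, L1-HIT, L1-HIT, L1-HIT, L1-HIT, MISS, L1-HIT, VC-HIT, VC-HIT]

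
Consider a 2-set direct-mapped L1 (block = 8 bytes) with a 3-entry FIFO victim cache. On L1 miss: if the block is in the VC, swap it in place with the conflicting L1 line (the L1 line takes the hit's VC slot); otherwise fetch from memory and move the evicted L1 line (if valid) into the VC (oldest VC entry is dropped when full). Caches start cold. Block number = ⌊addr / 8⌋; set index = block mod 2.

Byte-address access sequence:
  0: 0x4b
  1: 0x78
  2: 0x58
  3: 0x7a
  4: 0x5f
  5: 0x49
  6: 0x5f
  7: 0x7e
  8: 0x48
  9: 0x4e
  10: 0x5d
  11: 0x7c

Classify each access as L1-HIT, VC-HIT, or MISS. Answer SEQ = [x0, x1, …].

SEQ = [MISS, MISS, MISS, VC-HIT, VC-HIT, VC-HIT, VC-HIT, VC-HIT, VC-HIT, L1-HIT, VC-HIT, VC-HIT]

  [0] addr=0x4b blk=9 s=1: MISS | VC []
  [1] addr=0x78 blk=15 s=1: MISS | VC [9]
  [2] addr=0x58 blk=11 s=1: MISS | VC [9, 15]
  [3] addr=0x7a blk=15 s=1: VC-HIT | VC [9, 11]
  [4] addr=0x5f blk=11 s=1: VC-HIT | VC [9, 15]
  [5] addr=0x49 blk=9 s=1: VC-HIT | VC [11, 15]
  [6] addr=0x5f blk=11 s=1: VC-HIT | VC [9, 15]
  [7] addr=0x7e blk=15 s=1: VC-HIT | VC [9, 11]
  [8] addr=0x48 blk=9 s=1: VC-HIT | VC [15, 11]
  [9] addr=0x4e blk=9 s=1: L1-HIT | VC [15, 11]
  [10] addr=0x5d blk=11 s=1: VC-HIT | VC [15, 9]
  [11] addr=0x7c blk=15 s=1: VC-HIT | VC [11, 9]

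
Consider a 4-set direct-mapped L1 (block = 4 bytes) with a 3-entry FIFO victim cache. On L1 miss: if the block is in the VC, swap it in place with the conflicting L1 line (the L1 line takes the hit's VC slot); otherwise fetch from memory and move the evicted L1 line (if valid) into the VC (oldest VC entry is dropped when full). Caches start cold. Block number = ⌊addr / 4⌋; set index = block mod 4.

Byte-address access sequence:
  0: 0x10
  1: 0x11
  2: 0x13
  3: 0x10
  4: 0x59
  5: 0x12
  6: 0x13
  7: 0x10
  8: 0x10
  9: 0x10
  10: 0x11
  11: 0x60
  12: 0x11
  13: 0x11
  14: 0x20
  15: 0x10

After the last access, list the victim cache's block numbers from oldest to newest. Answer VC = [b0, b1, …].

VC = [24, 8]

0: 0x10 (blk 4, set 0) → MISS  vc=[]
1: 0x11 (blk 4, set 0) → L1-HIT  vc=[]
2: 0x13 (blk 4, set 0) → L1-HIT  vc=[]
3: 0x10 (blk 4, set 0) → L1-HIT  vc=[]
4: 0x59 (blk 22, set 2) → MISS  vc=[]
5: 0x12 (blk 4, set 0) → L1-HIT  vc=[]
6: 0x13 (blk 4, set 0) → L1-HIT  vc=[]
7: 0x10 (blk 4, set 0) → L1-HIT  vc=[]
8: 0x10 (blk 4, set 0) → L1-HIT  vc=[]
9: 0x10 (blk 4, set 0) → L1-HIT  vc=[]
10: 0x11 (blk 4, set 0) → L1-HIT  vc=[]
11: 0x60 (blk 24, set 0) → MISS  vc=[4]
12: 0x11 (blk 4, set 0) → VC-HIT  vc=[24]
13: 0x11 (blk 4, set 0) → L1-HIT  vc=[24]
14: 0x20 (blk 8, set 0) → MISS  vc=[24, 4]
15: 0x10 (blk 4, set 0) → VC-HIT  vc=[24, 8]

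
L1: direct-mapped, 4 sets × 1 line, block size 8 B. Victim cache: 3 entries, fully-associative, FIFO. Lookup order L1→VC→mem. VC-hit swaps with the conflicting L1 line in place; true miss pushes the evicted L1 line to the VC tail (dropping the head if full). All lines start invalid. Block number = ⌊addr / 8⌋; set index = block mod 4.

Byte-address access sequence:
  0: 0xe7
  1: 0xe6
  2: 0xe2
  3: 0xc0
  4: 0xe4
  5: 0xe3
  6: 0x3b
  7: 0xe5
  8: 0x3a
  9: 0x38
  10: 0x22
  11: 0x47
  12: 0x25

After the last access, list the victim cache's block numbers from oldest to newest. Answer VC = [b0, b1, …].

VC = [24, 28, 8]

#0 0xe7→b28/s0 MISS; vc=[]
#1 0xe6→b28/s0 L1-HIT; vc=[]
#2 0xe2→b28/s0 L1-HIT; vc=[]
#3 0xc0→b24/s0 MISS; vc=[28]
#4 0xe4→b28/s0 VC-HIT; vc=[24]
#5 0xe3→b28/s0 L1-HIT; vc=[24]
#6 0x3b→b7/s3 MISS; vc=[24]
#7 0xe5→b28/s0 L1-HIT; vc=[24]
#8 0x3a→b7/s3 L1-HIT; vc=[24]
#9 0x38→b7/s3 L1-HIT; vc=[24]
#10 0x22→b4/s0 MISS; vc=[24,28]
#11 0x47→b8/s0 MISS; vc=[24,28,4]
#12 0x25→b4/s0 VC-HIT; vc=[24,28,8]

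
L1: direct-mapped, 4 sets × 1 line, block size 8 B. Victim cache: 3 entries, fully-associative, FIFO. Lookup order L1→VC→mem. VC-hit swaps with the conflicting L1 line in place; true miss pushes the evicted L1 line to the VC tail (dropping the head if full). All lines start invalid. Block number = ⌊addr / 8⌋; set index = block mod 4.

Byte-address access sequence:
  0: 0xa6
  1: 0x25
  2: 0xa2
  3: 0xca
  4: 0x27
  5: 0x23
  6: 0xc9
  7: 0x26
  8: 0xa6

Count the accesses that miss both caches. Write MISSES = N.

MISSES = 3

0: 0xa6 (blk 20, set 0) → MISS  vc=[]
1: 0x25 (blk 4, set 0) → MISS  vc=[20]
2: 0xa2 (blk 20, set 0) → VC-HIT  vc=[4]
3: 0xca (blk 25, set 1) → MISS  vc=[4]
4: 0x27 (blk 4, set 0) → VC-HIT  vc=[20]
5: 0x23 (blk 4, set 0) → L1-HIT  vc=[20]
6: 0xc9 (blk 25, set 1) → L1-HIT  vc=[20]
7: 0x26 (blk 4, set 0) → L1-HIT  vc=[20]
8: 0xa6 (blk 20, set 0) → VC-HIT  vc=[4]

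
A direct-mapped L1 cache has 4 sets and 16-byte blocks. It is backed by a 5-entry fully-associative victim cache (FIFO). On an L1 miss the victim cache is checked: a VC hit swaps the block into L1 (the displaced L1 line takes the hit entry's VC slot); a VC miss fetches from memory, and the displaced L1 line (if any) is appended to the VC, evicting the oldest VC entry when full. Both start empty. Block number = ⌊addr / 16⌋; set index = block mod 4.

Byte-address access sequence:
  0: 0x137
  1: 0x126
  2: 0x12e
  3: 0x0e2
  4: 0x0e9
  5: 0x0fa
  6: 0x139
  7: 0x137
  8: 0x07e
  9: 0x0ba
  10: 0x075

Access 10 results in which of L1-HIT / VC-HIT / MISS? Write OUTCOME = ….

OUTCOME = VC-HIT

#0 0x137→b19/s3 MISS; vc=[]
#1 0x126→b18/s2 MISS; vc=[]
#2 0x12e→b18/s2 L1-HIT; vc=[]
#3 0xe2→b14/s2 MISS; vc=[18]
#4 0xe9→b14/s2 L1-HIT; vc=[18]
#5 0xfa→b15/s3 MISS; vc=[18,19]
#6 0x139→b19/s3 VC-HIT; vc=[18,15]
#7 0x137→b19/s3 L1-HIT; vc=[18,15]
#8 0x7e→b7/s3 MISS; vc=[18,15,19]
#9 0xba→b11/s3 MISS; vc=[18,15,19,7]
#10 0x75→b7/s3 VC-HIT; vc=[18,15,19,11]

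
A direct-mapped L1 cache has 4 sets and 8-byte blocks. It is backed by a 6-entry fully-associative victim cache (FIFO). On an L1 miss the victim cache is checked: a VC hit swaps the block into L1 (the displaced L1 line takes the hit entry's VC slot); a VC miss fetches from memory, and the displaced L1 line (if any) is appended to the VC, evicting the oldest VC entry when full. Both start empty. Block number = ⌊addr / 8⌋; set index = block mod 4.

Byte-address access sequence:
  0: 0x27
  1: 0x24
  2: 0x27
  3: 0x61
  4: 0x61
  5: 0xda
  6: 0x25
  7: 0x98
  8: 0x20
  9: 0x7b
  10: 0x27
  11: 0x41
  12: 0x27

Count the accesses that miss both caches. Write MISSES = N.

#0 0x27→b4/s0 MISS; vc=[]
#1 0x24→b4/s0 L1-HIT; vc=[]
#2 0x27→b4/s0 L1-HIT; vc=[]
#3 0x61→b12/s0 MISS; vc=[4]
#4 0x61→b12/s0 L1-HIT; vc=[4]
#5 0xda→b27/s3 MISS; vc=[4]
#6 0x25→b4/s0 VC-HIT; vc=[12]
#7 0x98→b19/s3 MISS; vc=[12,27]
#8 0x20→b4/s0 L1-HIT; vc=[12,27]
#9 0x7b→b15/s3 MISS; vc=[12,27,19]
#10 0x27→b4/s0 L1-HIT; vc=[12,27,19]
#11 0x41→b8/s0 MISS; vc=[12,27,19,4]
#12 0x27→b4/s0 VC-HIT; vc=[12,27,19,8]

MISSES = 6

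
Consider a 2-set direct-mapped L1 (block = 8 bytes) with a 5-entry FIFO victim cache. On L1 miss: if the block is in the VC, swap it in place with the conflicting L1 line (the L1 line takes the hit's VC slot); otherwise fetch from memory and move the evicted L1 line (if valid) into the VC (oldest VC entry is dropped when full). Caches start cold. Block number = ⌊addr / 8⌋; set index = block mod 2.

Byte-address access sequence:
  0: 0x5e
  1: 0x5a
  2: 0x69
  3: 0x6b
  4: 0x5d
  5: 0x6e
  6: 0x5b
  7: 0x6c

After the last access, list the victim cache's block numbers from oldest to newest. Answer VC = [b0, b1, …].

#0 0x5e→b11/s1 MISS; vc=[]
#1 0x5a→b11/s1 L1-HIT; vc=[]
#2 0x69→b13/s1 MISS; vc=[11]
#3 0x6b→b13/s1 L1-HIT; vc=[11]
#4 0x5d→b11/s1 VC-HIT; vc=[13]
#5 0x6e→b13/s1 VC-HIT; vc=[11]
#6 0x5b→b11/s1 VC-HIT; vc=[13]
#7 0x6c→b13/s1 VC-HIT; vc=[11]

VC = [11]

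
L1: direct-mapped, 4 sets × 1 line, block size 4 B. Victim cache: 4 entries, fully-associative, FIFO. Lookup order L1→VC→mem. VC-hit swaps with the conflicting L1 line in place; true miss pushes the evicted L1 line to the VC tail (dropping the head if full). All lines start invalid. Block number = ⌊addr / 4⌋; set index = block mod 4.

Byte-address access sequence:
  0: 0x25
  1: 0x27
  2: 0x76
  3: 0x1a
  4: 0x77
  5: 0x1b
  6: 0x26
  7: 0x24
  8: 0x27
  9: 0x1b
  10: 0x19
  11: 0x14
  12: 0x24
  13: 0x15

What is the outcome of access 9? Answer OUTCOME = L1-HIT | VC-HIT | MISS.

#0 0x25→b9/s1 MISS; vc=[]
#1 0x27→b9/s1 L1-HIT; vc=[]
#2 0x76→b29/s1 MISS; vc=[9]
#3 0x1a→b6/s2 MISS; vc=[9]
#4 0x77→b29/s1 L1-HIT; vc=[9]
#5 0x1b→b6/s2 L1-HIT; vc=[9]
#6 0x26→b9/s1 VC-HIT; vc=[29]
#7 0x24→b9/s1 L1-HIT; vc=[29]
#8 0x27→b9/s1 L1-HIT; vc=[29]
#9 0x1b→b6/s2 L1-HIT; vc=[29]
#10 0x19→b6/s2 L1-HIT; vc=[29]
#11 0x14→b5/s1 MISS; vc=[29,9]
#12 0x24→b9/s1 VC-HIT; vc=[29,5]
#13 0x15→b5/s1 VC-HIT; vc=[29,9]

OUTCOME = L1-HIT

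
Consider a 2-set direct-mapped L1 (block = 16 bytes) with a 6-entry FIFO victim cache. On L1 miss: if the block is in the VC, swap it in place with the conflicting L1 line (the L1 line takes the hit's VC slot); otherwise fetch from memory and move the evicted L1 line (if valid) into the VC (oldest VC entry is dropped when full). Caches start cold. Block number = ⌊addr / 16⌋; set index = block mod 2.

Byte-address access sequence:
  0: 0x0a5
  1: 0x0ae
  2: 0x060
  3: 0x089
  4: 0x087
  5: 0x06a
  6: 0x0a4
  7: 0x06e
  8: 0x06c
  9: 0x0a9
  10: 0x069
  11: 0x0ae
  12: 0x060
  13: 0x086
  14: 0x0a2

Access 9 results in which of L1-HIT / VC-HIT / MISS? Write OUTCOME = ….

OUTCOME = VC-HIT

#0 0xa5→b10/s0 MISS; vc=[]
#1 0xae→b10/s0 L1-HIT; vc=[]
#2 0x60→b6/s0 MISS; vc=[10]
#3 0x89→b8/s0 MISS; vc=[10,6]
#4 0x87→b8/s0 L1-HIT; vc=[10,6]
#5 0x6a→b6/s0 VC-HIT; vc=[10,8]
#6 0xa4→b10/s0 VC-HIT; vc=[6,8]
#7 0x6e→b6/s0 VC-HIT; vc=[10,8]
#8 0x6c→b6/s0 L1-HIT; vc=[10,8]
#9 0xa9→b10/s0 VC-HIT; vc=[6,8]
#10 0x69→b6/s0 VC-HIT; vc=[10,8]
#11 0xae→b10/s0 VC-HIT; vc=[6,8]
#12 0x60→b6/s0 VC-HIT; vc=[10,8]
#13 0x86→b8/s0 VC-HIT; vc=[10,6]
#14 0xa2→b10/s0 VC-HIT; vc=[8,6]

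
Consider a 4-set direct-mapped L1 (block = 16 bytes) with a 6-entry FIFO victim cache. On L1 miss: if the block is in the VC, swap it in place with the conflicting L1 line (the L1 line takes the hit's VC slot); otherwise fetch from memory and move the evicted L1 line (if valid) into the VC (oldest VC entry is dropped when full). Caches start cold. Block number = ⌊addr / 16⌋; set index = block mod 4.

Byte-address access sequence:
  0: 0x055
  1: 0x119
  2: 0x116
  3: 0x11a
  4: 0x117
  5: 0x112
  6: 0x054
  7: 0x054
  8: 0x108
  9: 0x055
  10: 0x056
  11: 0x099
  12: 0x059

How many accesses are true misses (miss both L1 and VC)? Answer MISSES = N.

#0 0x55→b5/s1 MISS; vc=[]
#1 0x119→b17/s1 MISS; vc=[5]
#2 0x116→b17/s1 L1-HIT; vc=[5]
#3 0x11a→b17/s1 L1-HIT; vc=[5]
#4 0x117→b17/s1 L1-HIT; vc=[5]
#5 0x112→b17/s1 L1-HIT; vc=[5]
#6 0x54→b5/s1 VC-HIT; vc=[17]
#7 0x54→b5/s1 L1-HIT; vc=[17]
#8 0x108→b16/s0 MISS; vc=[17]
#9 0x55→b5/s1 L1-HIT; vc=[17]
#10 0x56→b5/s1 L1-HIT; vc=[17]
#11 0x99→b9/s1 MISS; vc=[17,5]
#12 0x59→b5/s1 VC-HIT; vc=[17,9]

MISSES = 4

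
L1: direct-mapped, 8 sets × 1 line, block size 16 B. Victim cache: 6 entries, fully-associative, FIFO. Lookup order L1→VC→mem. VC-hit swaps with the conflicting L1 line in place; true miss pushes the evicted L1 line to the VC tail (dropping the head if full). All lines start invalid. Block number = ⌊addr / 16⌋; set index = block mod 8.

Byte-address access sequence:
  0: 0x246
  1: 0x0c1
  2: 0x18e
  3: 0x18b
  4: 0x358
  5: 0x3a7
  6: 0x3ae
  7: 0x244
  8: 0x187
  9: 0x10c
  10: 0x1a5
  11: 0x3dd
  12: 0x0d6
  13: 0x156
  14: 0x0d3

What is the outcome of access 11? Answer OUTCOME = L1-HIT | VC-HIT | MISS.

OUTCOME = MISS

#0 0x246→b36/s4 MISS; vc=[]
#1 0xc1→b12/s4 MISS; vc=[36]
#2 0x18e→b24/s0 MISS; vc=[36]
#3 0x18b→b24/s0 L1-HIT; vc=[36]
#4 0x358→b53/s5 MISS; vc=[36]
#5 0x3a7→b58/s2 MISS; vc=[36]
#6 0x3ae→b58/s2 L1-HIT; vc=[36]
#7 0x244→b36/s4 VC-HIT; vc=[12]
#8 0x187→b24/s0 L1-HIT; vc=[12]
#9 0x10c→b16/s0 MISS; vc=[12,24]
#10 0x1a5→b26/s2 MISS; vc=[12,24,58]
#11 0x3dd→b61/s5 MISS; vc=[12,24,58,53]
#12 0xd6→b13/s5 MISS; vc=[12,24,58,53,61]
#13 0x156→b21/s5 MISS; vc=[12,24,58,53,61,13]
#14 0xd3→b13/s5 VC-HIT; vc=[12,24,58,53,61,21]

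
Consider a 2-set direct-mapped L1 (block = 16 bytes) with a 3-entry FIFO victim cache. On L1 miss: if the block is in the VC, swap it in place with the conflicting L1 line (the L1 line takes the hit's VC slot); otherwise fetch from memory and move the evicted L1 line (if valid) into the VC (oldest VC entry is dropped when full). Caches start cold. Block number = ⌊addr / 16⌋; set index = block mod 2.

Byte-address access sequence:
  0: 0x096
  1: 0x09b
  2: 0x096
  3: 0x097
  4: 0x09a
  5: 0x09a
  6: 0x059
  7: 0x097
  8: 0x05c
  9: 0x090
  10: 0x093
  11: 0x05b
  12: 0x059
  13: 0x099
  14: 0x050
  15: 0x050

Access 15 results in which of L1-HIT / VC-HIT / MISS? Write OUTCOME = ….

OUTCOME = L1-HIT

0: 0x96 (blk 9, set 1) → MISS  vc=[]
1: 0x9b (blk 9, set 1) → L1-HIT  vc=[]
2: 0x96 (blk 9, set 1) → L1-HIT  vc=[]
3: 0x97 (blk 9, set 1) → L1-HIT  vc=[]
4: 0x9a (blk 9, set 1) → L1-HIT  vc=[]
5: 0x9a (blk 9, set 1) → L1-HIT  vc=[]
6: 0x59 (blk 5, set 1) → MISS  vc=[9]
7: 0x97 (blk 9, set 1) → VC-HIT  vc=[5]
8: 0x5c (blk 5, set 1) → VC-HIT  vc=[9]
9: 0x90 (blk 9, set 1) → VC-HIT  vc=[5]
10: 0x93 (blk 9, set 1) → L1-HIT  vc=[5]
11: 0x5b (blk 5, set 1) → VC-HIT  vc=[9]
12: 0x59 (blk 5, set 1) → L1-HIT  vc=[9]
13: 0x99 (blk 9, set 1) → VC-HIT  vc=[5]
14: 0x50 (blk 5, set 1) → VC-HIT  vc=[9]
15: 0x50 (blk 5, set 1) → L1-HIT  vc=[9]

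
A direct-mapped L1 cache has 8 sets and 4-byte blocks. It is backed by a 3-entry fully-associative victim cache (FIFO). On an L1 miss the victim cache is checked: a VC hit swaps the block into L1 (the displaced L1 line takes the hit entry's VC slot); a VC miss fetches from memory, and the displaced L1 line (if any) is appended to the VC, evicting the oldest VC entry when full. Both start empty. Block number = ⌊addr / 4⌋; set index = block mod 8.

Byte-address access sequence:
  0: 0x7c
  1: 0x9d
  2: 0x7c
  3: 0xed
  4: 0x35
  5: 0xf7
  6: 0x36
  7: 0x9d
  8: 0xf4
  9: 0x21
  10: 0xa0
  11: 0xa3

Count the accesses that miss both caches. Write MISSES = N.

MISSES = 7

#0 0x7c→b31/s7 MISS; vc=[]
#1 0x9d→b39/s7 MISS; vc=[31]
#2 0x7c→b31/s7 VC-HIT; vc=[39]
#3 0xed→b59/s3 MISS; vc=[39]
#4 0x35→b13/s5 MISS; vc=[39]
#5 0xf7→b61/s5 MISS; vc=[39,13]
#6 0x36→b13/s5 VC-HIT; vc=[39,61]
#7 0x9d→b39/s7 VC-HIT; vc=[31,61]
#8 0xf4→b61/s5 VC-HIT; vc=[31,13]
#9 0x21→b8/s0 MISS; vc=[31,13]
#10 0xa0→b40/s0 MISS; vc=[31,13,8]
#11 0xa3→b40/s0 L1-HIT; vc=[31,13,8]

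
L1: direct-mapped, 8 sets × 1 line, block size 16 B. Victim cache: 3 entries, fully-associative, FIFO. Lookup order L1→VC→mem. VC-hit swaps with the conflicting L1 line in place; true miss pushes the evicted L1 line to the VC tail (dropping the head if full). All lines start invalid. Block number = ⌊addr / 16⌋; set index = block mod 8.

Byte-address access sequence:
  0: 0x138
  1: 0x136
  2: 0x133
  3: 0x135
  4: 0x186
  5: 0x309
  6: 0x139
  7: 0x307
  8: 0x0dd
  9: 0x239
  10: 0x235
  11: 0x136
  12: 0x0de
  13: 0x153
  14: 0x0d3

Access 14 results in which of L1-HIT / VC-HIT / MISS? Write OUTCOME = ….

  [0] addr=0x138 blk=19 s=3: MISS | VC []
  [1] addr=0x136 blk=19 s=3: L1-HIT | VC []
  [2] addr=0x133 blk=19 s=3: L1-HIT | VC []
  [3] addr=0x135 blk=19 s=3: L1-HIT | VC []
  [4] addr=0x186 blk=24 s=0: MISS | VC []
  [5] addr=0x309 blk=48 s=0: MISS | VC [24]
  [6] addr=0x139 blk=19 s=3: L1-HIT | VC [24]
  [7] addr=0x307 blk=48 s=0: L1-HIT | VC [24]
  [8] addr=0xdd blk=13 s=5: MISS | VC [24]
  [9] addr=0x239 blk=35 s=3: MISS | VC [24, 19]
  [10] addr=0x235 blk=35 s=3: L1-HIT | VC [24, 19]
  [11] addr=0x136 blk=19 s=3: VC-HIT | VC [24, 35]
  [12] addr=0xde blk=13 s=5: L1-HIT | VC [24, 35]
  [13] addr=0x153 blk=21 s=5: MISS | VC [24, 35, 13]
  [14] addr=0xd3 blk=13 s=5: VC-HIT | VC [24, 35, 21]

OUTCOME = VC-HIT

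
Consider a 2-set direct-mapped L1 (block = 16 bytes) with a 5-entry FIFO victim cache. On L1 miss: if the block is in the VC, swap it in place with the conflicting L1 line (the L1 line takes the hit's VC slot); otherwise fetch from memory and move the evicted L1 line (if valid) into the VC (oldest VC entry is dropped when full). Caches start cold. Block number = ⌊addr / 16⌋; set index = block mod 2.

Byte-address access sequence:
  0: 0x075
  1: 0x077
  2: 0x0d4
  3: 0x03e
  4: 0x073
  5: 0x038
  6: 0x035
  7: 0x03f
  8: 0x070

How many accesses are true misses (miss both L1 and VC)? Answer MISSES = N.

#0 0x75→b7/s1 MISS; vc=[]
#1 0x77→b7/s1 L1-HIT; vc=[]
#2 0xd4→b13/s1 MISS; vc=[7]
#3 0x3e→b3/s1 MISS; vc=[7,13]
#4 0x73→b7/s1 VC-HIT; vc=[3,13]
#5 0x38→b3/s1 VC-HIT; vc=[7,13]
#6 0x35→b3/s1 L1-HIT; vc=[7,13]
#7 0x3f→b3/s1 L1-HIT; vc=[7,13]
#8 0x70→b7/s1 VC-HIT; vc=[3,13]

MISSES = 3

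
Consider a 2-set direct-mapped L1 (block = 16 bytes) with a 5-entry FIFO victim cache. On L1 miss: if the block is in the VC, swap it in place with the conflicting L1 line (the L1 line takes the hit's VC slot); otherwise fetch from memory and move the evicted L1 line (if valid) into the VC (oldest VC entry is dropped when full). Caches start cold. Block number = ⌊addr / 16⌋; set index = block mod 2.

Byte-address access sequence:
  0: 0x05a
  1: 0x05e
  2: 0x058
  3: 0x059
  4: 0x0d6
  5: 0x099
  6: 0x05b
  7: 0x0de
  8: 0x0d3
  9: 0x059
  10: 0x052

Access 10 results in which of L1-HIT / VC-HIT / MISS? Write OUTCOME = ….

OUTCOME = L1-HIT

#0 0x5a→b5/s1 MISS; vc=[]
#1 0x5e→b5/s1 L1-HIT; vc=[]
#2 0x58→b5/s1 L1-HIT; vc=[]
#3 0x59→b5/s1 L1-HIT; vc=[]
#4 0xd6→b13/s1 MISS; vc=[5]
#5 0x99→b9/s1 MISS; vc=[5,13]
#6 0x5b→b5/s1 VC-HIT; vc=[9,13]
#7 0xde→b13/s1 VC-HIT; vc=[9,5]
#8 0xd3→b13/s1 L1-HIT; vc=[9,5]
#9 0x59→b5/s1 VC-HIT; vc=[9,13]
#10 0x52→b5/s1 L1-HIT; vc=[9,13]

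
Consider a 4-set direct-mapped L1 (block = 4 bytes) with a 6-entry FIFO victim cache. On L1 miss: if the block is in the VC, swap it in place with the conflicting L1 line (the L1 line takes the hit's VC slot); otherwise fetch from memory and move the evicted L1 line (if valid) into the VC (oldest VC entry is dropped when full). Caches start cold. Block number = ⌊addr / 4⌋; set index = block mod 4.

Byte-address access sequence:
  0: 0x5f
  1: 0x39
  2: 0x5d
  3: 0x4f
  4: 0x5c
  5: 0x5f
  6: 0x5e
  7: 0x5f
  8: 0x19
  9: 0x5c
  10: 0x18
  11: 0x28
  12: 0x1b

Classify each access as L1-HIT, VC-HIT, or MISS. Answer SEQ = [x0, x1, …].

SEQ = [MISS, MISS, L1-HIT, MISS, VC-HIT, L1-HIT, L1-HIT, L1-HIT, MISS, L1-HIT, L1-HIT, MISS, VC-HIT]

#0 0x5f→b23/s3 MISS; vc=[]
#1 0x39→b14/s2 MISS; vc=[]
#2 0x5d→b23/s3 L1-HIT; vc=[]
#3 0x4f→b19/s3 MISS; vc=[23]
#4 0x5c→b23/s3 VC-HIT; vc=[19]
#5 0x5f→b23/s3 L1-HIT; vc=[19]
#6 0x5e→b23/s3 L1-HIT; vc=[19]
#7 0x5f→b23/s3 L1-HIT; vc=[19]
#8 0x19→b6/s2 MISS; vc=[19,14]
#9 0x5c→b23/s3 L1-HIT; vc=[19,14]
#10 0x18→b6/s2 L1-HIT; vc=[19,14]
#11 0x28→b10/s2 MISS; vc=[19,14,6]
#12 0x1b→b6/s2 VC-HIT; vc=[19,14,10]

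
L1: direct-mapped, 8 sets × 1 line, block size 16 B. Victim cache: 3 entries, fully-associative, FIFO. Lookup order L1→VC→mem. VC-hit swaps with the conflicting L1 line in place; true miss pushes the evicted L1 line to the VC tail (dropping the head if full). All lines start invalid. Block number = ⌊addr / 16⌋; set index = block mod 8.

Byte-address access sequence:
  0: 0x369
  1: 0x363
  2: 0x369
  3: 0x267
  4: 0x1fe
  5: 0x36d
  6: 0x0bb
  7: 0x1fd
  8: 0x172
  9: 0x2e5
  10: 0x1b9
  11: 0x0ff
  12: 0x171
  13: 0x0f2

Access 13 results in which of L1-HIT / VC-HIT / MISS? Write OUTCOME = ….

OUTCOME = VC-HIT

0: 0x369 (blk 54, set 6) → MISS  vc=[]
1: 0x363 (blk 54, set 6) → L1-HIT  vc=[]
2: 0x369 (blk 54, set 6) → L1-HIT  vc=[]
3: 0x267 (blk 38, set 6) → MISS  vc=[54]
4: 0x1fe (blk 31, set 7) → MISS  vc=[54]
5: 0x36d (blk 54, set 6) → VC-HIT  vc=[38]
6: 0xbb (blk 11, set 3) → MISS  vc=[38]
7: 0x1fd (blk 31, set 7) → L1-HIT  vc=[38]
8: 0x172 (blk 23, set 7) → MISS  vc=[38, 31]
9: 0x2e5 (blk 46, set 6) → MISS  vc=[38, 31, 54]
10: 0x1b9 (blk 27, set 3) → MISS  vc=[31, 54, 11]
11: 0xff (blk 15, set 7) → MISS  vc=[54, 11, 23]
12: 0x171 (blk 23, set 7) → VC-HIT  vc=[54, 11, 15]
13: 0xf2 (blk 15, set 7) → VC-HIT  vc=[54, 11, 23]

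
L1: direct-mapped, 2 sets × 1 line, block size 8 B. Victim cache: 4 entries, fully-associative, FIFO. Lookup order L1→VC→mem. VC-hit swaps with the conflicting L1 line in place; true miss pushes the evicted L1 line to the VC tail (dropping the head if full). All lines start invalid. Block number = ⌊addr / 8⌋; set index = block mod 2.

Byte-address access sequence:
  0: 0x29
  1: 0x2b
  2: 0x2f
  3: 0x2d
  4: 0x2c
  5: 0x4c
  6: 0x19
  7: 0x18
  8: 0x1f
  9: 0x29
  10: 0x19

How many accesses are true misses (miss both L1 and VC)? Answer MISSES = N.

MISSES = 3

#0 0x29→b5/s1 MISS; vc=[]
#1 0x2b→b5/s1 L1-HIT; vc=[]
#2 0x2f→b5/s1 L1-HIT; vc=[]
#3 0x2d→b5/s1 L1-HIT; vc=[]
#4 0x2c→b5/s1 L1-HIT; vc=[]
#5 0x4c→b9/s1 MISS; vc=[5]
#6 0x19→b3/s1 MISS; vc=[5,9]
#7 0x18→b3/s1 L1-HIT; vc=[5,9]
#8 0x1f→b3/s1 L1-HIT; vc=[5,9]
#9 0x29→b5/s1 VC-HIT; vc=[3,9]
#10 0x19→b3/s1 VC-HIT; vc=[5,9]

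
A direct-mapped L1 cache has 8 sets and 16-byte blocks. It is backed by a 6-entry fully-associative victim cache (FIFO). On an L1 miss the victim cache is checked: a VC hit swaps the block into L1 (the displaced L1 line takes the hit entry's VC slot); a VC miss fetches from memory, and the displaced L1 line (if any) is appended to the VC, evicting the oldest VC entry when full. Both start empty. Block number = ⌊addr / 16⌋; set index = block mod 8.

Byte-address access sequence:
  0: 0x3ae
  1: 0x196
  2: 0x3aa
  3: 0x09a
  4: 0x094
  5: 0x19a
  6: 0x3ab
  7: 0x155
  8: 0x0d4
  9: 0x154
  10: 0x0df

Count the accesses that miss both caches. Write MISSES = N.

#0 0x3ae→b58/s2 MISS; vc=[]
#1 0x196→b25/s1 MISS; vc=[]
#2 0x3aa→b58/s2 L1-HIT; vc=[]
#3 0x9a→b9/s1 MISS; vc=[25]
#4 0x94→b9/s1 L1-HIT; vc=[25]
#5 0x19a→b25/s1 VC-HIT; vc=[9]
#6 0x3ab→b58/s2 L1-HIT; vc=[9]
#7 0x155→b21/s5 MISS; vc=[9]
#8 0xd4→b13/s5 MISS; vc=[9,21]
#9 0x154→b21/s5 VC-HIT; vc=[9,13]
#10 0xdf→b13/s5 VC-HIT; vc=[9,21]

MISSES = 5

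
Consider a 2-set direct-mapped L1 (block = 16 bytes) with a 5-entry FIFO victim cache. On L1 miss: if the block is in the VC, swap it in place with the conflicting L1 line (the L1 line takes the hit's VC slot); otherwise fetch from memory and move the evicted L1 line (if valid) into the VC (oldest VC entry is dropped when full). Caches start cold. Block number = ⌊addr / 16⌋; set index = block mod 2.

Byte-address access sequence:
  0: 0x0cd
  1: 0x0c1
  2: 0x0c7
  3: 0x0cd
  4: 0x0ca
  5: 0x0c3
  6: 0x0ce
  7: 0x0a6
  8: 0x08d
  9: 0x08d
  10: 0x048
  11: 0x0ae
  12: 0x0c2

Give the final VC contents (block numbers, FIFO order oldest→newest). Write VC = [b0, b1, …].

VC = [10, 4, 8]

  [0] addr=0xcd blk=12 s=0: MISS | VC []
  [1] addr=0xc1 blk=12 s=0: L1-HIT | VC []
  [2] addr=0xc7 blk=12 s=0: L1-HIT | VC []
  [3] addr=0xcd blk=12 s=0: L1-HIT | VC []
  [4] addr=0xca blk=12 s=0: L1-HIT | VC []
  [5] addr=0xc3 blk=12 s=0: L1-HIT | VC []
  [6] addr=0xce blk=12 s=0: L1-HIT | VC []
  [7] addr=0xa6 blk=10 s=0: MISS | VC [12]
  [8] addr=0x8d blk=8 s=0: MISS | VC [12, 10]
  [9] addr=0x8d blk=8 s=0: L1-HIT | VC [12, 10]
  [10] addr=0x48 blk=4 s=0: MISS | VC [12, 10, 8]
  [11] addr=0xae blk=10 s=0: VC-HIT | VC [12, 4, 8]
  [12] addr=0xc2 blk=12 s=0: VC-HIT | VC [10, 4, 8]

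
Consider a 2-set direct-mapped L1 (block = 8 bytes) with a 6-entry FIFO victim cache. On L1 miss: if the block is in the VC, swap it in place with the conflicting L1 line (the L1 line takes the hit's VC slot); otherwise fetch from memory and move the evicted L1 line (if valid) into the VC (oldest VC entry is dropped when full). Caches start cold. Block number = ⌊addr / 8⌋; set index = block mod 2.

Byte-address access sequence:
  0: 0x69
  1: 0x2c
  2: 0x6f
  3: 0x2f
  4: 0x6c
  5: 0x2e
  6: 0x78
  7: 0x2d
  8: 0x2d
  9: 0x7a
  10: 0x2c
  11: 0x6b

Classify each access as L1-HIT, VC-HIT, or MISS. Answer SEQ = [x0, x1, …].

#0 0x69→b13/s1 MISS; vc=[]
#1 0x2c→b5/s1 MISS; vc=[13]
#2 0x6f→b13/s1 VC-HIT; vc=[5]
#3 0x2f→b5/s1 VC-HIT; vc=[13]
#4 0x6c→b13/s1 VC-HIT; vc=[5]
#5 0x2e→b5/s1 VC-HIT; vc=[13]
#6 0x78→b15/s1 MISS; vc=[13,5]
#7 0x2d→b5/s1 VC-HIT; vc=[13,15]
#8 0x2d→b5/s1 L1-HIT; vc=[13,15]
#9 0x7a→b15/s1 VC-HIT; vc=[13,5]
#10 0x2c→b5/s1 VC-HIT; vc=[13,15]
#11 0x6b→b13/s1 VC-HIT; vc=[5,15]

SEQ = [MISS, MISS, VC-HIT, VC-HIT, VC-HIT, VC-HIT, MISS, VC-HIT, L1-HIT, VC-HIT, VC-HIT, VC-HIT]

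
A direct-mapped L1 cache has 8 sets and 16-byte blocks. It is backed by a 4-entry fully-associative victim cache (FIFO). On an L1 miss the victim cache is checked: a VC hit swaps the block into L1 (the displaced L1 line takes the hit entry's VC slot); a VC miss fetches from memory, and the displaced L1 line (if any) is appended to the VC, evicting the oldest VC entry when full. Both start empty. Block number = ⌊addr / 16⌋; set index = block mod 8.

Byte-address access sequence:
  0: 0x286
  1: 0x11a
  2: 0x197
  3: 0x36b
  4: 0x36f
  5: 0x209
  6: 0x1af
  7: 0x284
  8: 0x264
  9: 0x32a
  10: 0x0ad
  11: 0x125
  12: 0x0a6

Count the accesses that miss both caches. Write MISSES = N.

MISSES = 10

  [0] addr=0x286 blk=40 s=0: MISS | VC []
  [1] addr=0x11a blk=17 s=1: MISS | VC []
  [2] addr=0x197 blk=25 s=1: MISS | VC [17]
  [3] addr=0x36b blk=54 s=6: MISS | VC [17]
  [4] addr=0x36f blk=54 s=6: L1-HIT | VC [17]
  [5] addr=0x209 blk=32 s=0: MISS | VC [17, 40]
  [6] addr=0x1af blk=26 s=2: MISS | VC [17, 40]
  [7] addr=0x284 blk=40 s=0: VC-HIT | VC [17, 32]
  [8] addr=0x264 blk=38 s=6: MISS | VC [17, 32, 54]
  [9] addr=0x32a blk=50 s=2: MISS | VC [17, 32, 54, 26]
  [10] addr=0xad blk=10 s=2: MISS | VC [32, 54, 26, 50]
  [11] addr=0x125 blk=18 s=2: MISS | VC [54, 26, 50, 10]
  [12] addr=0xa6 blk=10 s=2: VC-HIT | VC [54, 26, 50, 18]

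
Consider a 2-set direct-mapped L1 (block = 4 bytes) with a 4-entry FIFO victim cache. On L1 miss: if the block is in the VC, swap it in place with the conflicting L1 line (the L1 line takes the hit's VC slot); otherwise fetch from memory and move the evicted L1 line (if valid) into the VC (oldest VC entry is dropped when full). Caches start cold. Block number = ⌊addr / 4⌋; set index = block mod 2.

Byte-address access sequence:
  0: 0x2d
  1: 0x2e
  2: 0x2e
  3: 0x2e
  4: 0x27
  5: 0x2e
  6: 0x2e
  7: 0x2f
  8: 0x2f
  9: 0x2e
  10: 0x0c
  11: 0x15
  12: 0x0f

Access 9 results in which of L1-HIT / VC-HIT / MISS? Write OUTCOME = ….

OUTCOME = L1-HIT

0: 0x2d (blk 11, set 1) → MISS  vc=[]
1: 0x2e (blk 11, set 1) → L1-HIT  vc=[]
2: 0x2e (blk 11, set 1) → L1-HIT  vc=[]
3: 0x2e (blk 11, set 1) → L1-HIT  vc=[]
4: 0x27 (blk 9, set 1) → MISS  vc=[11]
5: 0x2e (blk 11, set 1) → VC-HIT  vc=[9]
6: 0x2e (blk 11, set 1) → L1-HIT  vc=[9]
7: 0x2f (blk 11, set 1) → L1-HIT  vc=[9]
8: 0x2f (blk 11, set 1) → L1-HIT  vc=[9]
9: 0x2e (blk 11, set 1) → L1-HIT  vc=[9]
10: 0xc (blk 3, set 1) → MISS  vc=[9, 11]
11: 0x15 (blk 5, set 1) → MISS  vc=[9, 11, 3]
12: 0xf (blk 3, set 1) → VC-HIT  vc=[9, 11, 5]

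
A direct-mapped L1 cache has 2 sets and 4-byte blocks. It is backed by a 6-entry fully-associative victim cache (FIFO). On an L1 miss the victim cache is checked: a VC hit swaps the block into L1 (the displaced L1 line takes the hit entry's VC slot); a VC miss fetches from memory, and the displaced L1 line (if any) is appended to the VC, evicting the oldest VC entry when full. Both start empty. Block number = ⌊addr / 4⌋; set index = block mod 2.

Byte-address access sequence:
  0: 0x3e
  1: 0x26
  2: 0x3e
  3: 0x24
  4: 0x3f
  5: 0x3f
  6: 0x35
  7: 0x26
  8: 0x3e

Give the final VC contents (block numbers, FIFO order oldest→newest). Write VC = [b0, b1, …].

  [0] addr=0x3e blk=15 s=1: MISS | VC []
  [1] addr=0x26 blk=9 s=1: MISS | VC [15]
  [2] addr=0x3e blk=15 s=1: VC-HIT | VC [9]
  [3] addr=0x24 blk=9 s=1: VC-HIT | VC [15]
  [4] addr=0x3f blk=15 s=1: VC-HIT | VC [9]
  [5] addr=0x3f blk=15 s=1: L1-HIT | VC [9]
  [6] addr=0x35 blk=13 s=1: MISS | VC [9, 15]
  [7] addr=0x26 blk=9 s=1: VC-HIT | VC [13, 15]
  [8] addr=0x3e blk=15 s=1: VC-HIT | VC [13, 9]

VC = [13, 9]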